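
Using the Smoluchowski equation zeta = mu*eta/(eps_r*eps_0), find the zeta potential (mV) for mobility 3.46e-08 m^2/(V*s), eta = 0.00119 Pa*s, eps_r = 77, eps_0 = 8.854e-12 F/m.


Smoluchowski equation: zeta = mu * eta / (eps_r * eps_0)
zeta = 3.46e-08 * 0.00119 / (77 * 8.854e-12)
zeta = 0.060394 V = 60.39 mV

60.39


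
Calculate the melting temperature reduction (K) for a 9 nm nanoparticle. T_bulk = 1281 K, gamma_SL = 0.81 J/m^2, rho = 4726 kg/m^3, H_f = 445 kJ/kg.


Radius R = 9/2 = 4.5 nm = 4.5e-09 m
Convert H_f = 445 kJ/kg = 445000 J/kg
dT = 2 * gamma_SL * T_bulk / (rho * H_f * R)
dT = 2 * 0.81 * 1281 / (4726 * 445000 * 4.5e-09)
dT = 219.3 K

219.3


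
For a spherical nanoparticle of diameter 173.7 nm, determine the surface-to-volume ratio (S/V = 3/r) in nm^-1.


Radius r = 173.7/2 = 86.85 nm
S/V = 3 / r = 3 / 86.85
S/V = 0.0345 nm^-1

0.0345


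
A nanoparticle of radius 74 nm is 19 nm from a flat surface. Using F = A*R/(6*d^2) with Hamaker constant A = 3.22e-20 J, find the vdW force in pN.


Convert to SI: R = 74 nm = 7.4e-08 m, d = 19 nm = 1.9e-08 m
F = A * R / (6 * d^2)
F = 3.22e-20 * 7.4e-08 / (6 * (1.9e-08)^2)
F = 1.10009e-12 N = 1.1 pN

1.1


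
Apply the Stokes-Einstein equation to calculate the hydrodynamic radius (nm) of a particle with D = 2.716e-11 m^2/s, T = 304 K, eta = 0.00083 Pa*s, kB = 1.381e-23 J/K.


Stokes-Einstein: R = kB*T / (6*pi*eta*D)
R = 1.381e-23 * 304 / (6 * pi * 0.00083 * 2.716e-11)
R = 9.88003e-09 m = 9.88 nm

9.88


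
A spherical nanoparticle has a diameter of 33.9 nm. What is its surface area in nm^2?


Radius r = 33.9/2 = 16.95 nm
Surface area SA = 4 * pi * r^2
SA = 4 * pi * (16.95)^2
SA = 3610.35 nm^2

3610.35


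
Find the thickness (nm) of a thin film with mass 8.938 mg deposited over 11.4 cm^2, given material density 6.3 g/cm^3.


Convert: m = 8.938 mg = 8.9380e-06 kg, A = 11.4 cm^2 = 1.1400e-03 m^2, rho = 6.3 g/cm^3 = 6300 kg/m^3
t = m / (A * rho)
t = 8.9380e-06 / (1.1400e-03 * 6300)
t = 1.2445e-06 m = 1244.5 nm

1244.5


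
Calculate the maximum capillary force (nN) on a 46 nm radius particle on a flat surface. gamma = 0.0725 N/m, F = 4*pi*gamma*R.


Convert radius: R = 46 nm = 4.6e-08 m
F = 4 * pi * gamma * R
F = 4 * pi * 0.0725 * 4.6e-08
F = 4.19088e-08 N = 41.9088 nN

41.9088


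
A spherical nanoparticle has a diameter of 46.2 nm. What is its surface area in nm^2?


Radius r = 46.2/2 = 23.1 nm
Surface area SA = 4 * pi * r^2
SA = 4 * pi * (23.1)^2
SA = 6705.54 nm^2

6705.54


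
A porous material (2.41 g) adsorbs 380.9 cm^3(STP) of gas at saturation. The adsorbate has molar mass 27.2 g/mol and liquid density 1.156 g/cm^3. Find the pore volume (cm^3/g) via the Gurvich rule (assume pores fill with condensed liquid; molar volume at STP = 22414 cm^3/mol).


Moles adsorbed n = V_ads / 22414 = 380.9 / 22414 = 1.699384e-02 mol
Liquid volume V_liq = n * M / rho_liq = 1.699384e-02 * 27.2 / 1.156 = 0.39986 cm^3
Specific pore volume V_pore = V_liq / m_sample = 0.39986 / 2.41
V_pore = 0.1659 cm^3/g

0.1659


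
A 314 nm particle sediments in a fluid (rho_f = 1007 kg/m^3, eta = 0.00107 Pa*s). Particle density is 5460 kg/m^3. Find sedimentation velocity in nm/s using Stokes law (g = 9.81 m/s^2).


Radius R = 314/2 nm = 1.57e-07 m
Density difference = 5460 - 1007 = 4453 kg/m^3
v = 2 * R^2 * (rho_p - rho_f) * g / (9 * eta)
v = 2 * (1.57e-07)^2 * 4453 * 9.81 / (9 * 0.00107)
v = 2.23627e-07 m/s = 223.6272 nm/s

223.6272


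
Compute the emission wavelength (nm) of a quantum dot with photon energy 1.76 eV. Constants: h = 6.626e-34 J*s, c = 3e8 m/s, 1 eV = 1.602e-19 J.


Convert energy: E = 1.76 eV = 1.76 * 1.602e-19 = 2.81952e-19 J
lambda = h*c / E = 6.626e-34 * 3e8 / 2.81952e-19
lambda = 7.05014e-07 m = 705.0 nm

705.0


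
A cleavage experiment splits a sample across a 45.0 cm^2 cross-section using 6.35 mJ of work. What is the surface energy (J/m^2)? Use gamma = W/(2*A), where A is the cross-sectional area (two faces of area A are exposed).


Convert: A = 45.0 cm^2 = 0.0045 m^2, W = 6.35 mJ = 0.00635 J
Cleaving exposes two faces of area A, so total new surface = 2*A and gamma = W / (2*A)
gamma = 0.00635 / (2 * 0.0045)
gamma = 0.706 J/m^2

0.706


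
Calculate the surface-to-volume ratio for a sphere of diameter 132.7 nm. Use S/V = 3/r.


Radius r = 132.7/2 = 66.35 nm
S/V = 3 / r = 3 / 66.35
S/V = 0.0452 nm^-1

0.0452


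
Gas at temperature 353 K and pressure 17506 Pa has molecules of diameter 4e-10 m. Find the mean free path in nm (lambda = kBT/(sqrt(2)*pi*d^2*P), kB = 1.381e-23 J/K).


Mean free path: lambda = kB*T / (sqrt(2) * pi * d^2 * P)
lambda = 1.381e-23 * 353 / (sqrt(2) * pi * (4e-10)^2 * 17506)
lambda = 3.91739e-07 m
lambda = 391.74 nm

391.74


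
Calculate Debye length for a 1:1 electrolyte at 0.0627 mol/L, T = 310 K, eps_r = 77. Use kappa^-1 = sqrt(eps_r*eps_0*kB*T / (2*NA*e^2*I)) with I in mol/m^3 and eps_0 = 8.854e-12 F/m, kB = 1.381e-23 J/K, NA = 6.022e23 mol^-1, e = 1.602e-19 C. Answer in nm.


Ionic strength I = 0.0627 * 1^2 * 1000 = 62.7 mol/m^3
kappa^-1 = sqrt(77 * 8.854e-12 * 1.381e-23 * 310 / (2 * 6.022e23 * (1.602e-19)^2 * 62.7))
kappa^-1 = 1.227 nm

1.227


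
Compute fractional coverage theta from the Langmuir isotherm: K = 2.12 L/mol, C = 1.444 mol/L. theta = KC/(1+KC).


Langmuir isotherm: theta = K*C / (1 + K*C)
K*C = 2.12 * 1.444 = 3.06128
theta = 3.06128 / (1 + 3.06128) = 3.06128 / 4.06128
theta = 0.7538

0.7538


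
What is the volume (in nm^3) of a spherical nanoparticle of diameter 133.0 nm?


Radius r = 133.0/2 = 66.5 nm
Volume V = (4/3) * pi * r^3
V = (4/3) * pi * (66.5)^3
V = 1231837.85 nm^3

1231837.85


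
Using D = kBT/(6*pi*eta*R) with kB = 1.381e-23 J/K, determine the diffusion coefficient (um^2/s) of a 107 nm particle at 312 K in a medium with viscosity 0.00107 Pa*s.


Radius R = 107/2 = 53.5 nm = 5.35e-08 m
D = kB*T / (6*pi*eta*R)
D = 1.381e-23 * 312 / (6 * pi * 0.00107 * 5.35e-08)
D = 3.99309e-12 m^2/s = 3.993 um^2/s

3.993


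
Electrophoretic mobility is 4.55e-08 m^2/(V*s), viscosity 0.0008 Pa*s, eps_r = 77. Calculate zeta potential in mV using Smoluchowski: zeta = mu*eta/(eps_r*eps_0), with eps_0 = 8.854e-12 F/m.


Smoluchowski equation: zeta = mu * eta / (eps_r * eps_0)
zeta = 4.55e-08 * 0.0008 / (77 * 8.854e-12)
zeta = 0.053391 V = 53.39 mV

53.39


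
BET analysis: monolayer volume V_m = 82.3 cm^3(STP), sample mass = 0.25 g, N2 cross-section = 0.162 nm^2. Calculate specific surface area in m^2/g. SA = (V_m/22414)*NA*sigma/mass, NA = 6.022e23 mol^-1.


Number of moles in monolayer = V_m / 22414 = 82.3 / 22414 = 0.00367181
Number of molecules = moles * NA = 0.00367181 * 6.022e23
SA = molecules * sigma / mass
SA = (82.3 / 22414) * 6.022e23 * 0.162e-18 / 0.25
SA = 1432.8 m^2/g

1432.8


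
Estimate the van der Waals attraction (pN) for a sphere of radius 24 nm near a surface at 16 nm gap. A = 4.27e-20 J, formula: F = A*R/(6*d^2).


Convert to SI: R = 24 nm = 2.4e-08 m, d = 16 nm = 1.6e-08 m
F = A * R / (6 * d^2)
F = 4.27e-20 * 2.4e-08 / (6 * (1.6e-08)^2)
F = 6.67187e-13 N = 0.667 pN

0.667


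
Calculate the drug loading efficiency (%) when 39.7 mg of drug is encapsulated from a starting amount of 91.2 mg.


Drug loading efficiency = (drug loaded / drug initial) * 100
DLE = 39.7 / 91.2 * 100
DLE = 0.4353 * 100
DLE = 43.53%

43.53


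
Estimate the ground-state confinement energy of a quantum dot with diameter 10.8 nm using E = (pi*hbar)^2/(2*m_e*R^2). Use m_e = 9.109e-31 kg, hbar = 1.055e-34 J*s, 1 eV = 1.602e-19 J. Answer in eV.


Radius R = 10.8/2 = 5.4 nm = 5.4e-09 m
E = (pi * 1.055e-34)^2 / (2 * 9.109e-31 * (5.4e-09)^2)
E(J) = 2.06784e-21
E = E(J) / 1.602e-19 = 0.0129 eV

0.0129


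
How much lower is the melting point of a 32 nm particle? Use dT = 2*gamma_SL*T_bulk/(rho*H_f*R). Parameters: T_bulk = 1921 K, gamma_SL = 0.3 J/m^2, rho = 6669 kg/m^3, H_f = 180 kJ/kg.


Radius R = 32/2 = 16 nm = 1.6e-08 m
Convert H_f = 180 kJ/kg = 180000 J/kg
dT = 2 * gamma_SL * T_bulk / (rho * H_f * R)
dT = 2 * 0.3 * 1921 / (6669 * 180000 * 1.6e-08)
dT = 60.0 K

60.0


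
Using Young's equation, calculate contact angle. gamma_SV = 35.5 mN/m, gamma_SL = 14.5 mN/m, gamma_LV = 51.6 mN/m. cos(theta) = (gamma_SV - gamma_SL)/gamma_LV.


cos(theta) = (gamma_SV - gamma_SL) / gamma_LV
cos(theta) = (35.5 - 14.5) / 51.6
cos(theta) = 0.406977
theta = arccos(0.406977) = 65.98 degrees

65.98


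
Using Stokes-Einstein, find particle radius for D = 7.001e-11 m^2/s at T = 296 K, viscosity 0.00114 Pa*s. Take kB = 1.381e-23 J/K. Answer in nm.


Stokes-Einstein: R = kB*T / (6*pi*eta*D)
R = 1.381e-23 * 296 / (6 * pi * 0.00114 * 7.001e-11)
R = 2.71719e-09 m = 2.72 nm

2.72


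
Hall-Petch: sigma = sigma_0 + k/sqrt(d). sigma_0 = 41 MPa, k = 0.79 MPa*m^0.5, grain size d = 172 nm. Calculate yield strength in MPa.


d = 172 nm = 1.72e-07 m
sqrt(d) = 0.0004147288
Hall-Petch contribution = k / sqrt(d) = 0.79 / 0.0004147288 = 1904.9 MPa
sigma = sigma_0 + k/sqrt(d) = 41 + 1904.9 = 1945.9 MPa

1945.9


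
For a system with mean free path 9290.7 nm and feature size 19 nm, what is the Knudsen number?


Knudsen number Kn = lambda / L
Kn = 9290.7 / 19
Kn = 488.9842

488.9842


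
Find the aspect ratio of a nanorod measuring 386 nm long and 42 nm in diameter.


Aspect ratio AR = length / diameter
AR = 386 / 42
AR = 9.19

9.19


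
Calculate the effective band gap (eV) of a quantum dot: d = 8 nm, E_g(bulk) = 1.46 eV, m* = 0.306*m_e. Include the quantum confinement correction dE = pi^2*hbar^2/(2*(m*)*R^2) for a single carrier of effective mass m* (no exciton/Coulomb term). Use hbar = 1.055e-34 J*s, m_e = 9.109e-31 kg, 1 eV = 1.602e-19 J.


Radius R = 8/2 nm = 4e-09 m
Confinement energy dE = pi^2 * hbar^2 / (2 * m_eff * m_e * R^2)
dE = pi^2 * (1.055e-34)^2 / (2 * 0.306 * 9.109e-31 * (4e-09)^2) J, divided by 1.602e-19 J/eV
dE = 0.0769 eV
Total band gap = E_g(bulk) + dE = 1.46 + 0.0769 = 1.5369 eV

1.5369


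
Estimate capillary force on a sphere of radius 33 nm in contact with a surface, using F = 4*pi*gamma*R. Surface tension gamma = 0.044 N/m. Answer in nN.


Convert radius: R = 33 nm = 3.3e-08 m
F = 4 * pi * gamma * R
F = 4 * pi * 0.044 * 3.3e-08
F = 1.82464e-08 N = 18.2464 nN

18.2464


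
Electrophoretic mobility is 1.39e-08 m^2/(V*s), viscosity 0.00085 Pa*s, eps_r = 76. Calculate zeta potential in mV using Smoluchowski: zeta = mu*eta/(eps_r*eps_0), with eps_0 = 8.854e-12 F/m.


Smoluchowski equation: zeta = mu * eta / (eps_r * eps_0)
zeta = 1.39e-08 * 0.00085 / (76 * 8.854e-12)
zeta = 0.017558 V = 17.56 mV

17.56


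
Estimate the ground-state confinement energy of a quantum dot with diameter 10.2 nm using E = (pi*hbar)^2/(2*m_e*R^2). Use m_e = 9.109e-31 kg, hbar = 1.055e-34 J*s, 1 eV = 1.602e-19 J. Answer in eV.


Radius R = 10.2/2 = 5.1 nm = 5.1e-09 m
E = (pi * 1.055e-34)^2 / (2 * 9.109e-31 * (5.1e-09)^2)
E(J) = 2.31827e-21
E = E(J) / 1.602e-19 = 0.0145 eV

0.0145


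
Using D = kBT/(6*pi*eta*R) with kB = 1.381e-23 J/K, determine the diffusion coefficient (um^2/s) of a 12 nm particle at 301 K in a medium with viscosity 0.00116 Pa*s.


Radius R = 12/2 = 6 nm = 6e-09 m
D = kB*T / (6*pi*eta*R)
D = 1.381e-23 * 301 / (6 * pi * 0.00116 * 6e-09)
D = 3.16847e-11 m^2/s = 31.685 um^2/s

31.685


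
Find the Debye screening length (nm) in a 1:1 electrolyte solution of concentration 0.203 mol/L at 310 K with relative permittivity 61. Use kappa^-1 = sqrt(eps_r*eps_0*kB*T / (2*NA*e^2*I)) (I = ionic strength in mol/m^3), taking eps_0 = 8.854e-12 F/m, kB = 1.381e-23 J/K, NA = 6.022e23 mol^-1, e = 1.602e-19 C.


Ionic strength I = 0.203 * 1^2 * 1000 = 203 mol/m^3
kappa^-1 = sqrt(61 * 8.854e-12 * 1.381e-23 * 310 / (2 * 6.022e23 * (1.602e-19)^2 * 203))
kappa^-1 = 0.607 nm

0.607


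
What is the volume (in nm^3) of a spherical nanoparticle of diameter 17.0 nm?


Radius r = 17.0/2 = 8.5 nm
Volume V = (4/3) * pi * r^3
V = (4/3) * pi * (8.5)^3
V = 2572.44 nm^3

2572.44


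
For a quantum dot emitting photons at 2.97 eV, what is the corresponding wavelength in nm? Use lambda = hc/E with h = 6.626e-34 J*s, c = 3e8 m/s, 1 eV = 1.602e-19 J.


Convert energy: E = 2.97 eV = 2.97 * 1.602e-19 = 4.75794e-19 J
lambda = h*c / E = 6.626e-34 * 3e8 / 4.75794e-19
lambda = 4.17786e-07 m = 417.8 nm

417.8


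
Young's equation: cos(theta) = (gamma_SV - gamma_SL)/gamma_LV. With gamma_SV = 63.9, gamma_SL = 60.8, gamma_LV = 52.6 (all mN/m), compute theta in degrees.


cos(theta) = (gamma_SV - gamma_SL) / gamma_LV
cos(theta) = (63.9 - 60.8) / 52.6
cos(theta) = 0.058935
theta = arccos(0.058935) = 86.62 degrees

86.62


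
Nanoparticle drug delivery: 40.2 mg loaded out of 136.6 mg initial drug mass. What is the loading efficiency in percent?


Drug loading efficiency = (drug loaded / drug initial) * 100
DLE = 40.2 / 136.6 * 100
DLE = 0.2943 * 100
DLE = 29.43%

29.43


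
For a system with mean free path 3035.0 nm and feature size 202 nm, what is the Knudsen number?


Knudsen number Kn = lambda / L
Kn = 3035.0 / 202
Kn = 15.0248

15.0248


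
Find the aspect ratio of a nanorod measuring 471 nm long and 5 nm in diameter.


Aspect ratio AR = length / diameter
AR = 471 / 5
AR = 94.2

94.2


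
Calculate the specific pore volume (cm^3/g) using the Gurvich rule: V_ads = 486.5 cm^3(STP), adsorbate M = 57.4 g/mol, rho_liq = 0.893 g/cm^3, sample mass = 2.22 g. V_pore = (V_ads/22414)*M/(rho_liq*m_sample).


Moles adsorbed n = V_ads / 22414 = 486.5 / 22414 = 2.170518e-02 mol
Liquid volume V_liq = n * M / rho_liq = 2.170518e-02 * 57.4 / 0.893 = 1.39516 cm^3
Specific pore volume V_pore = V_liq / m_sample = 1.39516 / 2.22
V_pore = 0.6285 cm^3/g

0.6285


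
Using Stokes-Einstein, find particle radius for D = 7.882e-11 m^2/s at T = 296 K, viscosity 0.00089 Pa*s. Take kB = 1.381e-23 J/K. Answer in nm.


Stokes-Einstein: R = kB*T / (6*pi*eta*D)
R = 1.381e-23 * 296 / (6 * pi * 0.00089 * 7.882e-11)
R = 3.09142e-09 m = 3.09 nm

3.09


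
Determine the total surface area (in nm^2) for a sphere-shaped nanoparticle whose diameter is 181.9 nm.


Radius r = 181.9/2 = 90.95 nm
Surface area SA = 4 * pi * r^2
SA = 4 * pi * (90.95)^2
SA = 103947.79 nm^2

103947.79


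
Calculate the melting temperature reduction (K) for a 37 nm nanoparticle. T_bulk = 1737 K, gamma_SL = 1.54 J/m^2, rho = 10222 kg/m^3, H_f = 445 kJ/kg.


Radius R = 37/2 = 18.5 nm = 1.85e-08 m
Convert H_f = 445 kJ/kg = 445000 J/kg
dT = 2 * gamma_SL * T_bulk / (rho * H_f * R)
dT = 2 * 1.54 * 1737 / (10222 * 445000 * 1.85e-08)
dT = 63.6 K

63.6


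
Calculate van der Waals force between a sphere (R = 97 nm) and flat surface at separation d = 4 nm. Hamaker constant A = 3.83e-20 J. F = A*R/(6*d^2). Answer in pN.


Convert to SI: R = 97 nm = 9.7e-08 m, d = 4 nm = 4e-09 m
F = A * R / (6 * d^2)
F = 3.83e-20 * 9.7e-08 / (6 * (4e-09)^2)
F = 3.8699e-11 N = 38.699 pN

38.699


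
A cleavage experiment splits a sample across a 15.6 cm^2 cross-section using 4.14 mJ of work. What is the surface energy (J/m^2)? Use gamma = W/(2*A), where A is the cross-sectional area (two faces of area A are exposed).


Convert: A = 15.6 cm^2 = 0.00156 m^2, W = 4.14 mJ = 0.00414 J
Cleaving exposes two faces of area A, so total new surface = 2*A and gamma = W / (2*A)
gamma = 0.00414 / (2 * 0.00156)
gamma = 1.327 J/m^2

1.327


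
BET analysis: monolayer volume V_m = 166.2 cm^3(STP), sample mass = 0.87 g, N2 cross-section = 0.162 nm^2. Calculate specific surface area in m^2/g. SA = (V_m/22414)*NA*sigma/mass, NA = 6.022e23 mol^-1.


Number of moles in monolayer = V_m / 22414 = 166.2 / 22414 = 0.00741501
Number of molecules = moles * NA = 0.00741501 * 6.022e23
SA = molecules * sigma / mass
SA = (166.2 / 22414) * 6.022e23 * 0.162e-18 / 0.87
SA = 831.5 m^2/g

831.5


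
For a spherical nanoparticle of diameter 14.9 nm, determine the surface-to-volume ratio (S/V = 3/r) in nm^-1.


Radius r = 14.9/2 = 7.45 nm
S/V = 3 / r = 3 / 7.45
S/V = 0.4027 nm^-1

0.4027


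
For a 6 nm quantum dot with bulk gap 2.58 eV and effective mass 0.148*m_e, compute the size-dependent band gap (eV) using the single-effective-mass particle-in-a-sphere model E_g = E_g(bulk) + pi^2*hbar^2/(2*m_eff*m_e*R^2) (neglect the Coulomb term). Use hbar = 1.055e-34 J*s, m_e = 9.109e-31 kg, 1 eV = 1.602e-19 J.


Radius R = 6/2 nm = 3e-09 m
Confinement energy dE = pi^2 * hbar^2 / (2 * m_eff * m_e * R^2)
dE = pi^2 * (1.055e-34)^2 / (2 * 0.148 * 9.109e-31 * (3e-09)^2) J, divided by 1.602e-19 J/eV
dE = 0.2826 eV
Total band gap = E_g(bulk) + dE = 2.58 + 0.2826 = 2.8626 eV

2.8626


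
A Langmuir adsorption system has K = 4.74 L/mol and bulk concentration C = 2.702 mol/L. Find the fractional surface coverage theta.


Langmuir isotherm: theta = K*C / (1 + K*C)
K*C = 4.74 * 2.702 = 12.80748
theta = 12.80748 / (1 + 12.80748) = 12.80748 / 13.80748
theta = 0.9276

0.9276


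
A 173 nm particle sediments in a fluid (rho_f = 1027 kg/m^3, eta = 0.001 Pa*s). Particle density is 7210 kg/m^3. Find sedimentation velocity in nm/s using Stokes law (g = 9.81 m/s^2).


Radius R = 173/2 nm = 8.65e-08 m
Density difference = 7210 - 1027 = 6183 kg/m^3
v = 2 * R^2 * (rho_p - rho_f) * g / (9 * eta)
v = 2 * (8.65e-08)^2 * 6183 * 9.81 / (9 * 0.001)
v = 1.00853e-07 m/s = 100.8528 nm/s

100.8528


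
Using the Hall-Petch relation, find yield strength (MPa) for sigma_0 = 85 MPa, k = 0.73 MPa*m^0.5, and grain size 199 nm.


d = 199 nm = 1.99e-07 m
sqrt(d) = 0.0004460942
Hall-Petch contribution = k / sqrt(d) = 0.73 / 0.0004460942 = 1636.4 MPa
sigma = sigma_0 + k/sqrt(d) = 85 + 1636.4 = 1721.4 MPa

1721.4


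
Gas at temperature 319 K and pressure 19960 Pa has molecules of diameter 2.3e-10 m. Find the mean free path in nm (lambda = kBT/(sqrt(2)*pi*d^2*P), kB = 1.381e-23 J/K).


Mean free path: lambda = kB*T / (sqrt(2) * pi * d^2 * P)
lambda = 1.381e-23 * 319 / (sqrt(2) * pi * (2.3e-10)^2 * 19960)
lambda = 9.39081e-07 m
lambda = 939.08 nm

939.08


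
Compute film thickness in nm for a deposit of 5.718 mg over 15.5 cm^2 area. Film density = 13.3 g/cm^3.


Convert: m = 5.718 mg = 5.7180e-06 kg, A = 15.5 cm^2 = 1.5500e-03 m^2, rho = 13.3 g/cm^3 = 13300 kg/m^3
t = m / (A * rho)
t = 5.7180e-06 / (1.5500e-03 * 13300)
t = 2.7737e-07 m = 277.4 nm

277.4


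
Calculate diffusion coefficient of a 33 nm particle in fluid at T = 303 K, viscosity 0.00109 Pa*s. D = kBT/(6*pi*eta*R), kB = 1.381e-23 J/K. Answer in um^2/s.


Radius R = 33/2 = 16.5 nm = 1.65e-08 m
D = kB*T / (6*pi*eta*R)
D = 1.381e-23 * 303 / (6 * pi * 0.00109 * 1.65e-08)
D = 1.23431e-11 m^2/s = 12.343 um^2/s

12.343


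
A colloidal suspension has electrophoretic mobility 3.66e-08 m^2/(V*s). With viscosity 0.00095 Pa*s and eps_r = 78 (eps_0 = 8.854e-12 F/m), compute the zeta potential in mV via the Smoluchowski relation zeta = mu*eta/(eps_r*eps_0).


Smoluchowski equation: zeta = mu * eta / (eps_r * eps_0)
zeta = 3.66e-08 * 0.00095 / (78 * 8.854e-12)
zeta = 0.050347 V = 50.35 mV

50.35


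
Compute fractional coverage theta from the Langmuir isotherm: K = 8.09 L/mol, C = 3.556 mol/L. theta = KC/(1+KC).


Langmuir isotherm: theta = K*C / (1 + K*C)
K*C = 8.09 * 3.556 = 28.76804
theta = 28.76804 / (1 + 28.76804) = 28.76804 / 29.76804
theta = 0.9664

0.9664


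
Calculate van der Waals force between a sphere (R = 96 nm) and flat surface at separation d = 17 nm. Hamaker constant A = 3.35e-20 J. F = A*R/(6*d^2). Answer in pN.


Convert to SI: R = 96 nm = 9.6e-08 m, d = 17 nm = 1.7e-08 m
F = A * R / (6 * d^2)
F = 3.35e-20 * 9.6e-08 / (6 * (1.7e-08)^2)
F = 1.85467e-12 N = 1.855 pN

1.855


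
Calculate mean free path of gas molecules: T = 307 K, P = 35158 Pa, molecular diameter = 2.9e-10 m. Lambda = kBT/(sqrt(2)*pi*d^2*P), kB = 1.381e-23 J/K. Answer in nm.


Mean free path: lambda = kB*T / (sqrt(2) * pi * d^2 * P)
lambda = 1.381e-23 * 307 / (sqrt(2) * pi * (2.9e-10)^2 * 35158)
lambda = 3.22736e-07 m
lambda = 322.74 nm

322.74


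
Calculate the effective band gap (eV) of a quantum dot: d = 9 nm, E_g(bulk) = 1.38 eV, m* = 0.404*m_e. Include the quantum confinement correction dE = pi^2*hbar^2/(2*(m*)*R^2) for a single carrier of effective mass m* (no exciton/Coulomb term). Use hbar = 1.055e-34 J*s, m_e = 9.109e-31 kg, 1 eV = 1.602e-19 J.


Radius R = 9/2 nm = 4.5e-09 m
Confinement energy dE = pi^2 * hbar^2 / (2 * m_eff * m_e * R^2)
dE = pi^2 * (1.055e-34)^2 / (2 * 0.404 * 9.109e-31 * (4.5e-09)^2) J, divided by 1.602e-19 J/eV
dE = 0.046 eV
Total band gap = E_g(bulk) + dE = 1.38 + 0.046 = 1.426 eV

1.426


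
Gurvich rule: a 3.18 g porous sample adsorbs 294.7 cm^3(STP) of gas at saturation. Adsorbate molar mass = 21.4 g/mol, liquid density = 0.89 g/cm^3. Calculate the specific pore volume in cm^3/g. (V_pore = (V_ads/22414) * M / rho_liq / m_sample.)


Moles adsorbed n = V_ads / 22414 = 294.7 / 22414 = 1.314803e-02 mol
Liquid volume V_liq = n * M / rho_liq = 1.314803e-02 * 21.4 / 0.89 = 0.31614 cm^3
Specific pore volume V_pore = V_liq / m_sample = 0.31614 / 3.18
V_pore = 0.0994 cm^3/g

0.0994


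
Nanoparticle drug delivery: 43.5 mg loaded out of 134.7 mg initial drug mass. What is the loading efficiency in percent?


Drug loading efficiency = (drug loaded / drug initial) * 100
DLE = 43.5 / 134.7 * 100
DLE = 0.3229 * 100
DLE = 32.29%

32.29


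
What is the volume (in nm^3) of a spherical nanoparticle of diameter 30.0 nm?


Radius r = 30.0/2 = 15 nm
Volume V = (4/3) * pi * r^3
V = (4/3) * pi * (15)^3
V = 14137.17 nm^3

14137.17


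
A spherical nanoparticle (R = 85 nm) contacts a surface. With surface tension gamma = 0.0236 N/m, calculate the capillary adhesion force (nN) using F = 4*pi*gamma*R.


Convert radius: R = 85 nm = 8.5e-08 m
F = 4 * pi * gamma * R
F = 4 * pi * 0.0236 * 8.5e-08
F = 2.52081e-08 N = 25.2081 nN

25.2081


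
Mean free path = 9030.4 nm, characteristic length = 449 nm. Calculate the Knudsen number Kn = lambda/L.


Knudsen number Kn = lambda / L
Kn = 9030.4 / 449
Kn = 20.1122

20.1122


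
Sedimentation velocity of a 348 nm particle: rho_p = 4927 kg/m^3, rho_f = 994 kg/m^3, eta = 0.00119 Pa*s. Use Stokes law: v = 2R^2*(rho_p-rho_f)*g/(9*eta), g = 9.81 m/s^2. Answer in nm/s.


Radius R = 348/2 nm = 1.74e-07 m
Density difference = 4927 - 994 = 3933 kg/m^3
v = 2 * R^2 * (rho_p - rho_f) * g / (9 * eta)
v = 2 * (1.74e-07)^2 * 3933 * 9.81 / (9 * 0.00119)
v = 2.18138e-07 m/s = 218.1383 nm/s

218.1383


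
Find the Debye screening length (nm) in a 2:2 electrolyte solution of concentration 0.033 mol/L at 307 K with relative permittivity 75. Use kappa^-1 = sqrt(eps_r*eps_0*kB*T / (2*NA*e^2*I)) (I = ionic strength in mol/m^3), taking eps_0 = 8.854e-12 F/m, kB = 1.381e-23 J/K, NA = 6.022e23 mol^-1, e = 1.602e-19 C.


Ionic strength I = 0.033 * 2^2 * 1000 = 132 mol/m^3
kappa^-1 = sqrt(75 * 8.854e-12 * 1.381e-23 * 307 / (2 * 6.022e23 * (1.602e-19)^2 * 132))
kappa^-1 = 0.831 nm

0.831


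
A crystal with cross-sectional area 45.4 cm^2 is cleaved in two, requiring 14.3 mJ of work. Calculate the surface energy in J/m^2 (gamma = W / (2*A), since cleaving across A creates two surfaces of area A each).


Convert: A = 45.4 cm^2 = 0.00454 m^2, W = 14.3 mJ = 0.0143 J
Cleaving exposes two faces of area A, so total new surface = 2*A and gamma = W / (2*A)
gamma = 0.0143 / (2 * 0.00454)
gamma = 1.575 J/m^2

1.575


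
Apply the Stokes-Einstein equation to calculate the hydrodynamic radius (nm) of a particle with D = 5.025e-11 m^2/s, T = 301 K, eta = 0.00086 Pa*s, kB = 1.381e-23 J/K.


Stokes-Einstein: R = kB*T / (6*pi*eta*D)
R = 1.381e-23 * 301 / (6 * pi * 0.00086 * 5.025e-11)
R = 5.10299e-09 m = 5.1 nm

5.1


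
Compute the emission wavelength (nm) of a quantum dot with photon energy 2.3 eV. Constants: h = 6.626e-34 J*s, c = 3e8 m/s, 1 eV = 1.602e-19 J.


Convert energy: E = 2.3 eV = 2.3 * 1.602e-19 = 3.6846e-19 J
lambda = h*c / E = 6.626e-34 * 3e8 / 3.6846e-19
lambda = 5.39489e-07 m = 539.5 nm

539.5


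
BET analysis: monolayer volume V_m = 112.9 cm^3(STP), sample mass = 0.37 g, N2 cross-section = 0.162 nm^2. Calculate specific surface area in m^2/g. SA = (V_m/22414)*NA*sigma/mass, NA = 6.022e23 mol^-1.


Number of moles in monolayer = V_m / 22414 = 112.9 / 22414 = 0.00503703
Number of molecules = moles * NA = 0.00503703 * 6.022e23
SA = molecules * sigma / mass
SA = (112.9 / 22414) * 6.022e23 * 0.162e-18 / 0.37
SA = 1328.1 m^2/g

1328.1


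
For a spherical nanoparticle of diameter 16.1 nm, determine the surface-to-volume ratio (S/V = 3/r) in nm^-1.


Radius r = 16.1/2 = 8.05 nm
S/V = 3 / r = 3 / 8.05
S/V = 0.3727 nm^-1

0.3727


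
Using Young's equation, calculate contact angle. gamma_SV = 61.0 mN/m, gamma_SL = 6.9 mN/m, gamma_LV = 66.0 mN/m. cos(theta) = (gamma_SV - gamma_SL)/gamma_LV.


cos(theta) = (gamma_SV - gamma_SL) / gamma_LV
cos(theta) = (61.0 - 6.9) / 66.0
cos(theta) = 0.819697
theta = arccos(0.819697) = 34.95 degrees

34.95


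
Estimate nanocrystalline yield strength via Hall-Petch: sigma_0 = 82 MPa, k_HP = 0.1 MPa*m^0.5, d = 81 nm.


d = 81 nm = 8.1e-08 m
sqrt(d) = 0.000284605
Hall-Petch contribution = k / sqrt(d) = 0.1 / 0.000284605 = 351.4 MPa
sigma = sigma_0 + k/sqrt(d) = 82 + 351.4 = 433.4 MPa

433.4


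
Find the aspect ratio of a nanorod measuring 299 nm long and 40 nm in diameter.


Aspect ratio AR = length / diameter
AR = 299 / 40
AR = 7.47

7.47


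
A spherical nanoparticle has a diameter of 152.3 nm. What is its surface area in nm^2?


Radius r = 152.3/2 = 76.15 nm
Surface area SA = 4 * pi * r^2
SA = 4 * pi * (76.15)^2
SA = 72870.15 nm^2

72870.15


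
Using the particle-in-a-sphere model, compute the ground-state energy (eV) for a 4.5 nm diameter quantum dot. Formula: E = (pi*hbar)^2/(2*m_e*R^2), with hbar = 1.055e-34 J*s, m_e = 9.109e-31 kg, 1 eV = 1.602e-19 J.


Radius R = 4.5/2 = 2.25 nm = 2.25e-09 m
E = (pi * 1.055e-34)^2 / (2 * 9.109e-31 * (2.25e-09)^2)
E(J) = 1.19107e-20
E = E(J) / 1.602e-19 = 0.0743 eV

0.0743


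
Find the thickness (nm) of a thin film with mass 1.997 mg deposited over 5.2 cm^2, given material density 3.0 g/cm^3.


Convert: m = 1.997 mg = 1.9970e-06 kg, A = 5.2 cm^2 = 5.2000e-04 m^2, rho = 3.0 g/cm^3 = 3000 kg/m^3
t = m / (A * rho)
t = 1.9970e-06 / (5.2000e-04 * 3000)
t = 1.2801e-06 m = 1280.1 nm

1280.1


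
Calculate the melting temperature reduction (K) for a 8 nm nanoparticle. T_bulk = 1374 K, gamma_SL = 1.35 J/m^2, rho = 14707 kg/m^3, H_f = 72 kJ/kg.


Radius R = 8/2 = 4 nm = 4e-09 m
Convert H_f = 72 kJ/kg = 72000 J/kg
dT = 2 * gamma_SL * T_bulk / (rho * H_f * R)
dT = 2 * 1.35 * 1374 / (14707 * 72000 * 4e-09)
dT = 875.9 K

875.9


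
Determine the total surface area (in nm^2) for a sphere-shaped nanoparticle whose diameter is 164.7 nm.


Radius r = 164.7/2 = 82.35 nm
Surface area SA = 4 * pi * r^2
SA = 4 * pi * (82.35)^2
SA = 85219.13 nm^2

85219.13


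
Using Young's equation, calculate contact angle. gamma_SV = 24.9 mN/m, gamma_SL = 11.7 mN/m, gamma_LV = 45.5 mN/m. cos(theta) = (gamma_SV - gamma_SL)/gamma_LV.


cos(theta) = (gamma_SV - gamma_SL) / gamma_LV
cos(theta) = (24.9 - 11.7) / 45.5
cos(theta) = 0.29011
theta = arccos(0.29011) = 73.14 degrees

73.14


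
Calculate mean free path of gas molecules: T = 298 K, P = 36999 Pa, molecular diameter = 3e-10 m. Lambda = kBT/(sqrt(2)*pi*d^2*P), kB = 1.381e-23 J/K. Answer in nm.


Mean free path: lambda = kB*T / (sqrt(2) * pi * d^2 * P)
lambda = 1.381e-23 * 298 / (sqrt(2) * pi * (3e-10)^2 * 36999)
lambda = 2.78171e-07 m
lambda = 278.17 nm

278.17


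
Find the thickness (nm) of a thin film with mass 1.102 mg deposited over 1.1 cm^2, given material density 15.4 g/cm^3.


Convert: m = 1.102 mg = 1.1020e-06 kg, A = 1.1 cm^2 = 1.1000e-04 m^2, rho = 15.4 g/cm^3 = 15400 kg/m^3
t = m / (A * rho)
t = 1.1020e-06 / (1.1000e-04 * 15400)
t = 6.5053e-07 m = 650.5 nm

650.5


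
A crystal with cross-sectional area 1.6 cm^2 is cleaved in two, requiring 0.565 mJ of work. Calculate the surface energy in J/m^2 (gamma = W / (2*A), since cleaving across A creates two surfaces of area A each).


Convert: A = 1.6 cm^2 = 0.00016 m^2, W = 0.565 mJ = 0.000565 J
Cleaving exposes two faces of area A, so total new surface = 2*A and gamma = W / (2*A)
gamma = 0.000565 / (2 * 0.00016)
gamma = 1.766 J/m^2

1.766


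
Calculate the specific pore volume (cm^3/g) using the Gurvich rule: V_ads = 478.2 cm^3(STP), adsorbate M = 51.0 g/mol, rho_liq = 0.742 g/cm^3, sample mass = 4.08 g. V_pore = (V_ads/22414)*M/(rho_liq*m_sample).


Moles adsorbed n = V_ads / 22414 = 478.2 / 22414 = 2.133488e-02 mol
Liquid volume V_liq = n * M / rho_liq = 2.133488e-02 * 51.0 / 0.742 = 1.46641 cm^3
Specific pore volume V_pore = V_liq / m_sample = 1.46641 / 4.08
V_pore = 0.3594 cm^3/g

0.3594


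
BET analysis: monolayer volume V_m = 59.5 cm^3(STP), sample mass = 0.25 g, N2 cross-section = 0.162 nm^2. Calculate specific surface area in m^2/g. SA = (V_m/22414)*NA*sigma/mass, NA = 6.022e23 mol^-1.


Number of moles in monolayer = V_m / 22414 = 59.5 / 22414 = 0.00265459
Number of molecules = moles * NA = 0.00265459 * 6.022e23
SA = molecules * sigma / mass
SA = (59.5 / 22414) * 6.022e23 * 0.162e-18 / 0.25
SA = 1035.9 m^2/g

1035.9


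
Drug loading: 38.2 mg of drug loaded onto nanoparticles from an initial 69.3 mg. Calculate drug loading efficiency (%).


Drug loading efficiency = (drug loaded / drug initial) * 100
DLE = 38.2 / 69.3 * 100
DLE = 0.5512 * 100
DLE = 55.12%

55.12


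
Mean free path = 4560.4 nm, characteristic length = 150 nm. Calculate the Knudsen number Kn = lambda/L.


Knudsen number Kn = lambda / L
Kn = 4560.4 / 150
Kn = 30.4027

30.4027


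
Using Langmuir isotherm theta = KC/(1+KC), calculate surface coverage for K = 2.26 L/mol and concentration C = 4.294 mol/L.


Langmuir isotherm: theta = K*C / (1 + K*C)
K*C = 2.26 * 4.294 = 9.70444
theta = 9.70444 / (1 + 9.70444) = 9.70444 / 10.70444
theta = 0.9066

0.9066


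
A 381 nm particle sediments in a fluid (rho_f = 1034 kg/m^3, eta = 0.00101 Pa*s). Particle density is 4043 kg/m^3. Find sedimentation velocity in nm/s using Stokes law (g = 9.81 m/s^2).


Radius R = 381/2 nm = 1.905e-07 m
Density difference = 4043 - 1034 = 3009 kg/m^3
v = 2 * R^2 * (rho_p - rho_f) * g / (9 * eta)
v = 2 * (1.905e-07)^2 * 3009 * 9.81 / (9 * 0.00101)
v = 2.35693e-07 m/s = 235.6933 nm/s

235.6933


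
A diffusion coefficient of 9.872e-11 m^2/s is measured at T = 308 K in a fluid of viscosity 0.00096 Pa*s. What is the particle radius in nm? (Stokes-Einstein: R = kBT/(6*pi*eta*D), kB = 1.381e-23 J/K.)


Stokes-Einstein: R = kB*T / (6*pi*eta*D)
R = 1.381e-23 * 308 / (6 * pi * 0.00096 * 9.872e-11)
R = 2.38104e-09 m = 2.38 nm

2.38


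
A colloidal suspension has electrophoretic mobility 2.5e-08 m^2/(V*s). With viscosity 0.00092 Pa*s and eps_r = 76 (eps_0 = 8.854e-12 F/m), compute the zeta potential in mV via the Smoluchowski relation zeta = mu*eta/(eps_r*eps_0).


Smoluchowski equation: zeta = mu * eta / (eps_r * eps_0)
zeta = 2.5e-08 * 0.00092 / (76 * 8.854e-12)
zeta = 0.03418 V = 34.18 mV

34.18


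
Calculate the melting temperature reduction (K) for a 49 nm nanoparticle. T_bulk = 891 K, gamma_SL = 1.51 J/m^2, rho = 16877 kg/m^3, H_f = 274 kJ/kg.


Radius R = 49/2 = 24.5 nm = 2.45e-08 m
Convert H_f = 274 kJ/kg = 274000 J/kg
dT = 2 * gamma_SL * T_bulk / (rho * H_f * R)
dT = 2 * 1.51 * 891 / (16877 * 274000 * 2.45e-08)
dT = 23.8 K

23.8


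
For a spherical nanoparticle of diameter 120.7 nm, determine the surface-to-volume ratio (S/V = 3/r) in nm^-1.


Radius r = 120.7/2 = 60.35 nm
S/V = 3 / r = 3 / 60.35
S/V = 0.0497 nm^-1

0.0497


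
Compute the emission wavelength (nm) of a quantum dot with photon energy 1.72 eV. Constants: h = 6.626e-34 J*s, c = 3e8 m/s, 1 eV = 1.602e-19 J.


Convert energy: E = 1.72 eV = 1.72 * 1.602e-19 = 2.75544e-19 J
lambda = h*c / E = 6.626e-34 * 3e8 / 2.75544e-19
lambda = 7.21409e-07 m = 721.4 nm

721.4


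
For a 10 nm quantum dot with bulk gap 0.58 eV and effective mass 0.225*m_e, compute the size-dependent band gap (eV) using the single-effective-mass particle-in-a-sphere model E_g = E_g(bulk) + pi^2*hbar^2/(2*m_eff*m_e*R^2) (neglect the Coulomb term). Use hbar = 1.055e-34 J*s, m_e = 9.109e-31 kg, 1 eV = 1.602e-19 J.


Radius R = 10/2 nm = 5e-09 m
Confinement energy dE = pi^2 * hbar^2 / (2 * m_eff * m_e * R^2)
dE = pi^2 * (1.055e-34)^2 / (2 * 0.225 * 9.109e-31 * (5e-09)^2) J, divided by 1.602e-19 J/eV
dE = 0.0669 eV
Total band gap = E_g(bulk) + dE = 0.58 + 0.0669 = 0.6469 eV

0.6469


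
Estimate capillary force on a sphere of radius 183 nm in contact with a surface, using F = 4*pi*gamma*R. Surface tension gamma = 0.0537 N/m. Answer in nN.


Convert radius: R = 183 nm = 1.83e-07 m
F = 4 * pi * gamma * R
F = 4 * pi * 0.0537 * 1.83e-07
F = 1.23491e-07 N = 123.491 nN

123.491


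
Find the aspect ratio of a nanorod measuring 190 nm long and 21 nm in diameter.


Aspect ratio AR = length / diameter
AR = 190 / 21
AR = 9.05

9.05


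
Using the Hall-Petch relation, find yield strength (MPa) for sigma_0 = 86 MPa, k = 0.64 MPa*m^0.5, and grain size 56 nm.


d = 56 nm = 5.6e-08 m
sqrt(d) = 0.0002366432
Hall-Petch contribution = k / sqrt(d) = 0.64 / 0.0002366432 = 2704.5 MPa
sigma = sigma_0 + k/sqrt(d) = 86 + 2704.5 = 2790.5 MPa

2790.5


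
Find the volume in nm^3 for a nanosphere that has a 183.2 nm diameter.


Radius r = 183.2/2 = 91.6 nm
Volume V = (4/3) * pi * r^3
V = (4/3) * pi * (91.6)^3
V = 3219400.67 nm^3

3219400.67


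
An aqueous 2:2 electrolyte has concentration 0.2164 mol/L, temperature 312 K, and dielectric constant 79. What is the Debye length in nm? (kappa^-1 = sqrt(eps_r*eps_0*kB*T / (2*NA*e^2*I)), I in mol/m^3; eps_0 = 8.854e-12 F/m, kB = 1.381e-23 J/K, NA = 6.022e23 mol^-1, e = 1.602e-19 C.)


Ionic strength I = 0.2164 * 2^2 * 1000 = 865.6 mol/m^3
kappa^-1 = sqrt(79 * 8.854e-12 * 1.381e-23 * 312 / (2 * 6.022e23 * (1.602e-19)^2 * 865.6))
kappa^-1 = 0.336 nm

0.336


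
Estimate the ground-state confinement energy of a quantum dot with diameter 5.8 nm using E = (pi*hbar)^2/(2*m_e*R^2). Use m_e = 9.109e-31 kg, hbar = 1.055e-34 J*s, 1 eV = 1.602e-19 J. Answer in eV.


Radius R = 5.8/2 = 2.9 nm = 2.9e-09 m
E = (pi * 1.055e-34)^2 / (2 * 9.109e-31 * (2.9e-09)^2)
E(J) = 7.16982e-21
E = E(J) / 1.602e-19 = 0.0448 eV

0.0448


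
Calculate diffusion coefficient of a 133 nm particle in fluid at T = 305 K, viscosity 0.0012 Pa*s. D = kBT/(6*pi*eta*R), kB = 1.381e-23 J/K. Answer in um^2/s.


Radius R = 133/2 = 66.5 nm = 6.65e-08 m
D = kB*T / (6*pi*eta*R)
D = 1.381e-23 * 305 / (6 * pi * 0.0012 * 6.65e-08)
D = 2.8002e-12 m^2/s = 2.8 um^2/s

2.8


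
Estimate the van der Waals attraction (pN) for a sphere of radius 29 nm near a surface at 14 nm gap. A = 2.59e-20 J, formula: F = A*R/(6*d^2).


Convert to SI: R = 29 nm = 2.9e-08 m, d = 14 nm = 1.4e-08 m
F = A * R / (6 * d^2)
F = 2.59e-20 * 2.9e-08 / (6 * (1.4e-08)^2)
F = 6.3869e-13 N = 0.639 pN

0.639


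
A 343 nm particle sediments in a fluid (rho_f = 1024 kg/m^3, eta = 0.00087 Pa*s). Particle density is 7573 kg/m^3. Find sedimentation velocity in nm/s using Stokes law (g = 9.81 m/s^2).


Radius R = 343/2 nm = 1.715e-07 m
Density difference = 7573 - 1024 = 6549 kg/m^3
v = 2 * R^2 * (rho_p - rho_f) * g / (9 * eta)
v = 2 * (1.715e-07)^2 * 6549 * 9.81 / (9 * 0.00087)
v = 4.82659e-07 m/s = 482.6591 nm/s

482.6591


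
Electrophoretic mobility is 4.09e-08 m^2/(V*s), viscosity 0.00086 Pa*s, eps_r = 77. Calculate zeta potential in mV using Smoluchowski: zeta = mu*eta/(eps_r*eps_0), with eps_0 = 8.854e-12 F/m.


Smoluchowski equation: zeta = mu * eta / (eps_r * eps_0)
zeta = 4.09e-08 * 0.00086 / (77 * 8.854e-12)
zeta = 0.051593 V = 51.59 mV

51.59


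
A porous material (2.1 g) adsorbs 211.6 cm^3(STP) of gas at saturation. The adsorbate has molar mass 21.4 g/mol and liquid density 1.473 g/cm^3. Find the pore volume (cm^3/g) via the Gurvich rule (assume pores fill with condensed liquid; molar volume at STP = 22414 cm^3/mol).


Moles adsorbed n = V_ads / 22414 = 211.6 / 22414 = 9.440528e-03 mol
Liquid volume V_liq = n * M / rho_liq = 9.440528e-03 * 21.4 / 1.473 = 0.13715 cm^3
Specific pore volume V_pore = V_liq / m_sample = 0.13715 / 2.1
V_pore = 0.0653 cm^3/g

0.0653


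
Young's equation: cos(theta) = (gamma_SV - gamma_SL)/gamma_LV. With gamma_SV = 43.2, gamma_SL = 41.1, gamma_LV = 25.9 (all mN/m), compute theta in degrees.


cos(theta) = (gamma_SV - gamma_SL) / gamma_LV
cos(theta) = (43.2 - 41.1) / 25.9
cos(theta) = 0.081081
theta = arccos(0.081081) = 85.35 degrees

85.35


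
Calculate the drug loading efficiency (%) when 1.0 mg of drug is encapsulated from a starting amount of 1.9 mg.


Drug loading efficiency = (drug loaded / drug initial) * 100
DLE = 1.0 / 1.9 * 100
DLE = 0.5263 * 100
DLE = 52.63%

52.63


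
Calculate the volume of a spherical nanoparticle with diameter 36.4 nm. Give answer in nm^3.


Radius r = 36.4/2 = 18.2 nm
Volume V = (4/3) * pi * r^3
V = (4/3) * pi * (18.2)^3
V = 25252.41 nm^3

25252.41


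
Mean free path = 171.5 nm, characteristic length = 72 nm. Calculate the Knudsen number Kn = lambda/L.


Knudsen number Kn = lambda / L
Kn = 171.5 / 72
Kn = 2.3819

2.3819


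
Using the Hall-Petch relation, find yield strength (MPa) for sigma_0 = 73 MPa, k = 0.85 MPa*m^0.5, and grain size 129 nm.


d = 129 nm = 1.29e-07 m
sqrt(d) = 0.0003591657
Hall-Petch contribution = k / sqrt(d) = 0.85 / 0.0003591657 = 2366.6 MPa
sigma = sigma_0 + k/sqrt(d) = 73 + 2366.6 = 2439.6 MPa

2439.6


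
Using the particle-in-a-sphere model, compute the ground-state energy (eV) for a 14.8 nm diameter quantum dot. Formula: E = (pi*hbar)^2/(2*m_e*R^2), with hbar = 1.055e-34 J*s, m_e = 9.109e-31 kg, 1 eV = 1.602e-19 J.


Radius R = 14.8/2 = 7.4 nm = 7.4e-09 m
E = (pi * 1.055e-34)^2 / (2 * 9.109e-31 * (7.4e-09)^2)
E(J) = 1.10113e-21
E = E(J) / 1.602e-19 = 0.0069 eV

0.0069


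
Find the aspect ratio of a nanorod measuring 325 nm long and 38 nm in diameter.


Aspect ratio AR = length / diameter
AR = 325 / 38
AR = 8.55

8.55


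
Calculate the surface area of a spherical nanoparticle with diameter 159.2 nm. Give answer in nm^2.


Radius r = 159.2/2 = 79.6 nm
Surface area SA = 4 * pi * r^2
SA = 4 * pi * (79.6)^2
SA = 79622.53 nm^2

79622.53


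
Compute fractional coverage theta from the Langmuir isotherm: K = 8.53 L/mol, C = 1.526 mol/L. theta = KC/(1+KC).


Langmuir isotherm: theta = K*C / (1 + K*C)
K*C = 8.53 * 1.526 = 13.01678
theta = 13.01678 / (1 + 13.01678) = 13.01678 / 14.01678
theta = 0.9287

0.9287


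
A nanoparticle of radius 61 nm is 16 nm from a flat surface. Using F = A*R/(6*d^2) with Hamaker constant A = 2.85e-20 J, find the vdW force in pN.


Convert to SI: R = 61 nm = 6.1e-08 m, d = 16 nm = 1.6e-08 m
F = A * R / (6 * d^2)
F = 2.85e-20 * 6.1e-08 / (6 * (1.6e-08)^2)
F = 1.13184e-12 N = 1.132 pN

1.132


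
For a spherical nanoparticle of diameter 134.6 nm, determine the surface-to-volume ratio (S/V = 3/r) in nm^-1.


Radius r = 134.6/2 = 67.3 nm
S/V = 3 / r = 3 / 67.3
S/V = 0.0446 nm^-1

0.0446


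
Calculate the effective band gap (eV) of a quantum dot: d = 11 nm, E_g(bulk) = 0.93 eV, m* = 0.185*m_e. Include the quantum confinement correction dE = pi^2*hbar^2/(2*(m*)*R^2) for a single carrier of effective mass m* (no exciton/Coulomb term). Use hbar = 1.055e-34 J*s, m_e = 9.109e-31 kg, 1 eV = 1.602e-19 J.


Radius R = 11/2 nm = 5.5e-09 m
Confinement energy dE = pi^2 * hbar^2 / (2 * m_eff * m_e * R^2)
dE = pi^2 * (1.055e-34)^2 / (2 * 0.185 * 9.109e-31 * (5.5e-09)^2) J, divided by 1.602e-19 J/eV
dE = 0.0673 eV
Total band gap = E_g(bulk) + dE = 0.93 + 0.0673 = 0.9973 eV

0.9973


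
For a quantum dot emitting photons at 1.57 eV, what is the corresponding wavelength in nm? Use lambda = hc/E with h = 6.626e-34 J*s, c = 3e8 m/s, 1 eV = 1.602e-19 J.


Convert energy: E = 1.57 eV = 1.57 * 1.602e-19 = 2.51514e-19 J
lambda = h*c / E = 6.626e-34 * 3e8 / 2.51514e-19
lambda = 7.90334e-07 m = 790.3 nm

790.3
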